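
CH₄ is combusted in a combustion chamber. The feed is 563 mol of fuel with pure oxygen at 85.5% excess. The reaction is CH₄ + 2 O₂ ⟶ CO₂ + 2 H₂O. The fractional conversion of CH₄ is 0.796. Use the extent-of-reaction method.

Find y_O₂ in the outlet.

Stoichiometric O₂ = 2 × 563 = 1126 mol; O₂ fed = 1126 × 1.855 = 2089 mol.
Fuel reacted = 0.796 × 563 → ξ = 448.1 mol.
Outlet (n = n₀ + ν ξ):
  CH₄: 563 − 1(448.1) = 114.9
  O₂: 2089 − 2(448.1) = 1192
  CO₂: 0 + 1(448.1) = 448.1
  H₂O: 0 + 2(448.1) = 896.3
Total out = 2652 mol; y_O₂ = 1192 / 2652 = 0.4497.

0.45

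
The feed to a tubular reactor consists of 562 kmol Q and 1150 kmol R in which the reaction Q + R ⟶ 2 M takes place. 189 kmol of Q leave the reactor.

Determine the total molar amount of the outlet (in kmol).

1710 kmol

For Q: n = n₀ − 1ξ → 189 = 562 − 1ξ, giving ξ = 373 kmol.
Outlet amounts (n = n₀ + ν ξ):
  Q: 562 − 1(373) = 189
  R: 1150 − 1(373) = 777
  M: 0 + 2(373) = 746
Total out = 189 + 777 + 746 = 1712 kmol.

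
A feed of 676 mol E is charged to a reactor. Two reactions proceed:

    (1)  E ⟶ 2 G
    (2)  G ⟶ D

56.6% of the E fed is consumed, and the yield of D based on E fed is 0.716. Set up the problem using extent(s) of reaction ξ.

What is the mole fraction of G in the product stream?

Conversion of E: E consumed = 1ξ₁ = 0.566 × 676 → ξ₁ = 382.6 mol.
Yield of D: 1ξ₂ / 676 = 0.716 → ξ₂ = 484 mol.
Outlet amounts (n = n₀ + Σ ν·ξ):
  E: 676 − 1(382.6) = 293.4
  G: 0 + 2(382.6) − 1(484) = 281.2
  D: 0 + 1(484) = 484
Total out = 1059 mol; y_G = 281.2 / 1059 = 0.2656.

0.266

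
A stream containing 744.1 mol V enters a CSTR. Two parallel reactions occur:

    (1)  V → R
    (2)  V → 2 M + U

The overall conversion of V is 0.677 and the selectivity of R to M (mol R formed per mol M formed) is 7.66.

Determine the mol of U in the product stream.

Conversion of V: V consumed = 0.677 × 744.1 = 503.8 mol = 1ξ₁ + 1ξ₂.
Selectivity: 1ξ₁ / (2ξ₂) = 7.66 → ξ₁ = 15.32 ξ₂.
Substitute: (1·15.32 + 1) ξ₂ = 503.8 → ξ₂ = 30.87 mol, ξ₁ = 472.9 mol.
Outlet amounts (n = n₀ + Σ ν·ξ):
  V: 744.1 − 1(472.9) − 1(30.87) = 240.3
  R: 0 + 1(472.9) = 472.9
  M: 0 + 2(30.87) = 61.73
  U: 0 + 1(30.87) = 30.87

30.9 mol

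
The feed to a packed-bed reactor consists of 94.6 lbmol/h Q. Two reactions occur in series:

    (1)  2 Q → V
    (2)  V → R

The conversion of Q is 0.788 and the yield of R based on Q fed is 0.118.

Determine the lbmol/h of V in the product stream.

26.1 lbmol/h

Conversion of Q: Q consumed = 2ξ₁ = 0.788 × 94.6 → ξ₁ = 37.27 lbmol/h.
Yield of R: 1ξ₂ / 94.6 = 0.118 → ξ₂ = 11.16 lbmol/h.
Outlet amounts (n = n₀ + Σ ν·ξ):
  Q: 94.6 − 2(37.27) = 20.06
  V: 0 + 1(37.27) − 1(11.16) = 26.11
  R: 0 + 1(11.16) = 11.16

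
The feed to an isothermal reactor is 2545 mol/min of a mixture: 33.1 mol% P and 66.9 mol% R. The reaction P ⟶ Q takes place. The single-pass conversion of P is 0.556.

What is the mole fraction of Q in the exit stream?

0.184

P reacted = 0.556 × 842.4 = 468.4 mol/min; ν_P = −1, so ξ = 468.4/1 = 468.4 mol/min.
Outlet amounts (n = n₀ + ν ξ):
  P: 842.4 − 1(468.4) = 374
  Q: 0 + 1(468.4) = 468.4
  R: 1703 (inert)
Total out = 2545 mol/min; y_Q = 468.4 / 2545 = 0.184.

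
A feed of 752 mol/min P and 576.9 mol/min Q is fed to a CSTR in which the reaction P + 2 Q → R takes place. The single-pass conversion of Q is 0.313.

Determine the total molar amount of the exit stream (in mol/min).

1150 mol/min

Q reacted = 0.313 × 576.9 = 180.6 mol/min; ν_Q = −2, so ξ = 180.6/2 = 90.28 mol/min.
Outlet amounts (n = n₀ + ν ξ):
  P: 752 − 1(90.28) = 661.7
  Q: 576.9 − 2(90.28) = 396.3
  R: 0 + 1(90.28) = 90.28
Total out = 661.7 + 396.3 + 90.28 = 1148 mol/min.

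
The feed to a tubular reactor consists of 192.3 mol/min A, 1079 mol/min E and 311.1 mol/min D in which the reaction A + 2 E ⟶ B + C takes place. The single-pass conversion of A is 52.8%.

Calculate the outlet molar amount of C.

A reacted = 0.528 × 192.3 = 101.5 mol/min; ν_A = −1, so ξ = 101.5/1 = 101.5 mol/min.
Outlet amounts (n = n₀ + ν ξ):
  A: 192.3 − 1(101.5) = 90.77
  E: 1079 − 2(101.5) = 875.9
  B: 0 + 1(101.5) = 101.5
  C: 0 + 1(101.5) = 101.5
  D: 311.1 (inert)

102 mol/min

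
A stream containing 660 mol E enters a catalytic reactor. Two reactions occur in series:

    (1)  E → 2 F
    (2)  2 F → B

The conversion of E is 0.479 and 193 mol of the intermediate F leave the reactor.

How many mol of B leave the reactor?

Conversion of E: E consumed = 1ξ₁ = 0.479 × 660 → ξ₁ = 316.1 mol.
F balance: n_F = 0 + 2ξ₁ − 2ξ₂ = 193 → ξ₂ = (2·316.1 − 193)/2 = 219.6 mol.
Outlet amounts (n = n₀ + Σ ν·ξ):
  E: 660 − 1(316.1) = 343.9
  F: 0 + 2(316.1) − 2(219.6) = 193
  B: 0 + 1(219.6) = 219.6

220 mol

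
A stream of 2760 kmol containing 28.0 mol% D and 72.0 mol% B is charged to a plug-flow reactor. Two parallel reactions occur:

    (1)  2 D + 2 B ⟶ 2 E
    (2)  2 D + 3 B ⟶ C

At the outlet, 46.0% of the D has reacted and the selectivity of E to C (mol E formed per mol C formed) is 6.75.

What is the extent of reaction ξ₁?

ξ₁ = 137 kmol

Conversion of D: D consumed = 0.46 × 772.8 = 355.5 kmol = 2ξ₁ + 2ξ₂.
Selectivity: 2ξ₁ / (1ξ₂) = 6.75 → ξ₁ = 3.375 ξ₂.
Substitute: (2·3.375 + 2) ξ₂ = 355.5 → ξ₂ = 40.63 kmol, ξ₁ = 137.1 kmol.
Outlet amounts (n = n₀ + Σ ν·ξ):
  D: 772.8 − 2(137.1) − 2(40.63) = 417.3
  B: 1987 − 2(137.1) − 3(40.63) = 1591
  E: 0 + 2(137.1) = 274.2
  C: 0 + 1(40.63) = 40.63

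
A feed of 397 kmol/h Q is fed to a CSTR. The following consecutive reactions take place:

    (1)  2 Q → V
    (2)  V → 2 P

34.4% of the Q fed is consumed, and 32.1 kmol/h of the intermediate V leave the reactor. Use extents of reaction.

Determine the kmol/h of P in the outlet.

72.4 kmol/h

Conversion of Q: Q consumed = 2ξ₁ = 0.344 × 397 → ξ₁ = 68.28 kmol/h.
V balance: n_V = 0 + 1ξ₁ − 1ξ₂ = 32.1 → ξ₂ = (1·68.28 − 32.1)/1 = 36.18 kmol/h.
Outlet amounts (n = n₀ + Σ ν·ξ):
  Q: 397 − 2(68.28) = 260.4
  V: 0 + 1(68.28) − 1(36.18) = 32.1
  P: 0 + 2(36.18) = 72.37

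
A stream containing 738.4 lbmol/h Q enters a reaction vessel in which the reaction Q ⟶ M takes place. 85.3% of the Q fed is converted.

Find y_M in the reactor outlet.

0.853

Q reacted = 0.853 × 738.4 = 629.9 lbmol/h; ν_Q = −1, so ξ = 629.9/1 = 629.9 lbmol/h.
Outlet amounts (n = n₀ + ν ξ):
  Q: 738.4 − 1(629.9) = 108.5
  M: 0 + 1(629.9) = 629.9
Total out = 738.4 lbmol/h; y_M = 629.9 / 738.4 = 0.853.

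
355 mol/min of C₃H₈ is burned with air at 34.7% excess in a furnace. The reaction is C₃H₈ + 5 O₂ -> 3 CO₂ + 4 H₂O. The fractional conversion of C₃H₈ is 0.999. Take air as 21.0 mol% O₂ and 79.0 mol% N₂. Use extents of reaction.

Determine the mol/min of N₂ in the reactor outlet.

8990 mol/min

Stoichiometric O₂ = 5 × 355 = 1775 mol/min; O₂ fed = 1775 × 1.347 = 2391 mol/min.
N₂ fed = 2391 × 79/21 = 8994 mol/min.
Fuel reacted = 0.999 × 355 → ξ = 354.6 mol/min.
Outlet (n = n₀ + ν ξ):
  C₃H₈: 355 − 1(354.6) = 0.355
  O₂: 2391 − 5(354.6) = 617.7
  N₂: 8994 (inert)
  CO₂: 0 + 3(354.6) = 1064
  H₂O: 0 + 4(354.6) = 1419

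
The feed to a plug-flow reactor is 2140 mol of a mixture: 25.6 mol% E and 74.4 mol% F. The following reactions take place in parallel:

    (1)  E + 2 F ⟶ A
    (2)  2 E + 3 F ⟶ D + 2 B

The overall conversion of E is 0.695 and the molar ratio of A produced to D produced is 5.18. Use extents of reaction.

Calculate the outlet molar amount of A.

275 mol

Conversion of E: E consumed = 0.695 × 547.8 = 380.7 mol = 1ξ₁ + 2ξ₂.
Selectivity: 1ξ₁ / (1ξ₂) = 5.18 → ξ₁ = 5.18 ξ₂.
Substitute: (1·5.18 + 2) ξ₂ = 380.7 → ξ₂ = 53.03 mol, ξ₁ = 274.7 mol.
Outlet amounts (n = n₀ + Σ ν·ξ):
  E: 547.8 − 1(274.7) − 2(53.03) = 167.1
  F: 1592 − 2(274.7) − 3(53.03) = 883.7
  A: 0 + 1(274.7) = 274.7
  D: 0 + 1(53.03) = 53.03
  B: 0 + 2(53.03) = 106.1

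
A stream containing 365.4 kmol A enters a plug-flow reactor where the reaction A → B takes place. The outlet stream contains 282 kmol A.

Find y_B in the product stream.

For A: n = n₀ − 1ξ → 282 = 365.4 − 1ξ, giving ξ = 83.4 kmol.
Outlet amounts (n = n₀ + ν ξ):
  A: 365.4 − 1(83.4) = 282
  B: 0 + 1(83.4) = 83.4
Total out = 365.4 kmol; y_B = 83.4 / 365.4 = 0.2282.

0.228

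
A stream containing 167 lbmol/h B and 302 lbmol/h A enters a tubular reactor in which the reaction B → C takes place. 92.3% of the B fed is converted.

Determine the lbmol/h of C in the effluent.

154 lbmol/h

B reacted = 0.923 × 167 = 154.1 lbmol/h; ν_B = −1, so ξ = 154.1/1 = 154.1 lbmol/h.
Outlet amounts (n = n₀ + ν ξ):
  B: 167 − 1(154.1) = 12.86
  C: 0 + 1(154.1) = 154.1
  A: 302 (inert)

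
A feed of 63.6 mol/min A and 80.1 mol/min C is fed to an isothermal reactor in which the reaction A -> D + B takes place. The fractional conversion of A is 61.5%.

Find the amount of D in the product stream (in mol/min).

A reacted = 0.615 × 63.6 = 39.11 mol/min; ν_A = −1, so ξ = 39.11/1 = 39.11 mol/min.
Outlet amounts (n = n₀ + ν ξ):
  A: 63.6 − 1(39.11) = 24.49
  D: 0 + 1(39.11) = 39.11
  B: 0 + 1(39.11) = 39.11
  C: 80.1 (inert)

39.1 mol/min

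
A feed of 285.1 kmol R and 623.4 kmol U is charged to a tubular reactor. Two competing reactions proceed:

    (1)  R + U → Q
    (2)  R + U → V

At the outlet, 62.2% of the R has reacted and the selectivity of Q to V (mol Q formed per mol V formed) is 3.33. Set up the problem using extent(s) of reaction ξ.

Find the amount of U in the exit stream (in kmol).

Conversion of R: R consumed = 0.622 × 285.1 = 177.3 kmol = 1ξ₁ + 1ξ₂.
Selectivity: 1ξ₁ / (1ξ₂) = 3.33 → ξ₁ = 3.33 ξ₂.
Substitute: (1·3.33 + 1) ξ₂ = 177.3 → ξ₂ = 40.95 kmol, ξ₁ = 136.4 kmol.
Outlet amounts (n = n₀ + Σ ν·ξ):
  R: 285.1 − 1(136.4) − 1(40.95) = 107.8
  U: 623.4 − 1(136.4) − 1(40.95) = 446.1
  Q: 0 + 1(136.4) = 136.4
  V: 0 + 1(40.95) = 40.95

446 kmol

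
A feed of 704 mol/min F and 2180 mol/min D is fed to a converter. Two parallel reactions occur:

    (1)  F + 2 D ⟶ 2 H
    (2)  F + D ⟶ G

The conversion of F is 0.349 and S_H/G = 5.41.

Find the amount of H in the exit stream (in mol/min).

359 mol/min

Conversion of F: F consumed = 0.349 × 704 = 245.7 mol/min = 1ξ₁ + 1ξ₂.
Selectivity: 2ξ₁ / (1ξ₂) = 5.41 → ξ₁ = 2.705 ξ₂.
Substitute: (1·2.705 + 1) ξ₂ = 245.7 → ξ₂ = 66.31 mol/min, ξ₁ = 179.4 mol/min.
Outlet amounts (n = n₀ + Σ ν·ξ):
  F: 704 − 1(179.4) − 1(66.31) = 458.3
  D: 2180 − 2(179.4) − 1(66.31) = 1755
  H: 0 + 2(179.4) = 358.8
  G: 0 + 1(66.31) = 66.31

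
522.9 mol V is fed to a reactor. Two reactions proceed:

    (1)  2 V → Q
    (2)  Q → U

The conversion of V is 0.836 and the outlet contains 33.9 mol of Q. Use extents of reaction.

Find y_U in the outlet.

Conversion of V: V consumed = 2ξ₁ = 0.836 × 522.9 → ξ₁ = 218.6 mol.
Q balance: n_Q = 0 + 1ξ₁ − 1ξ₂ = 33.9 → ξ₂ = (1·218.6 − 33.9)/1 = 184.7 mol.
Outlet amounts (n = n₀ + Σ ν·ξ):
  V: 522.9 − 2(218.6) = 85.76
  Q: 0 + 1(218.6) − 1(184.7) = 33.9
  U: 0 + 1(184.7) = 184.7
Total out = 304.3 mol; y_U = 184.7 / 304.3 = 0.6068.

0.607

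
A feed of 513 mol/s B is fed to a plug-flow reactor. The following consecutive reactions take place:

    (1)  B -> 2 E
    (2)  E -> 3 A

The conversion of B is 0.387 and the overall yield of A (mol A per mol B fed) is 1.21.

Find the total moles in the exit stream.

1130 mol/s

Conversion of B: B consumed = 1ξ₁ = 0.387 × 513 → ξ₁ = 198.5 mol/s.
Yield of A: 3ξ₂ / 513 = 1.21 → ξ₂ = 206.9 mol/s.
Outlet amounts (n = n₀ + Σ ν·ξ):
  B: 513 − 1(198.5) = 314.5
  E: 0 + 2(198.5) − 1(206.9) = 190.2
  A: 0 + 3(206.9) = 620.7
Total out = 314.5 + 190.2 + 620.7 = 1125 mol/s.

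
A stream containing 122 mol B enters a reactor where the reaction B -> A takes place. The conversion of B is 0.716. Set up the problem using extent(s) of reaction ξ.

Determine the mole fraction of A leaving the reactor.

0.716

B reacted = 0.716 × 122 = 87.35 mol; ν_B = −1, so ξ = 87.35/1 = 87.35 mol.
Outlet amounts (n = n₀ + ν ξ):
  B: 122 − 1(87.35) = 34.65
  A: 0 + 1(87.35) = 87.35
Total out = 122 mol; y_A = 87.35 / 122 = 0.716.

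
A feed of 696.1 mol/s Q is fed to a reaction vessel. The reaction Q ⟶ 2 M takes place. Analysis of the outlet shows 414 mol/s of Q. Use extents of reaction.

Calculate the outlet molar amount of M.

For Q: n = n₀ − 1ξ → 414 = 696.1 − 1ξ, giving ξ = 282.1 mol/s.
Outlet amounts (n = n₀ + ν ξ):
  Q: 696.1 − 1(282.1) = 414
  M: 0 + 2(282.1) = 564.2

564 mol/s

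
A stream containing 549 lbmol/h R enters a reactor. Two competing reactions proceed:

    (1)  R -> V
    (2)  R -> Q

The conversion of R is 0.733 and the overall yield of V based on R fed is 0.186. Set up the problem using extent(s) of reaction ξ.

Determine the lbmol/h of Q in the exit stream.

Yield of V: 1ξ₁ / 549 = 0.186 → ξ₁ = 102.1 lbmol/h.
Conversion of R: 1ξ₁ + 1ξ₂ = 0.733 × 549 = 402.4 → ξ₂ = 300.3 lbmol/h.
Outlet amounts (n = n₀ + Σ ν·ξ):
  R: 549 − 1(102.1) − 1(300.3) = 146.6
  V: 0 + 1(102.1) = 102.1
  Q: 0 + 1(300.3) = 300.3

300 lbmol/h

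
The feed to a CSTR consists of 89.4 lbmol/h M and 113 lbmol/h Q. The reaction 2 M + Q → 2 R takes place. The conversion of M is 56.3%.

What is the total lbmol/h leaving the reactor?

M reacted = 0.563 × 89.4 = 50.33 lbmol/h; ν_M = −2, so ξ = 50.33/2 = 25.17 lbmol/h.
Outlet amounts (n = n₀ + ν ξ):
  M: 89.4 − 2(25.17) = 39.07
  Q: 113 − 1(25.17) = 87.83
  R: 0 + 2(25.17) = 50.33
Total out = 39.07 + 87.83 + 50.33 = 177.2 lbmol/h.

177 lbmol/h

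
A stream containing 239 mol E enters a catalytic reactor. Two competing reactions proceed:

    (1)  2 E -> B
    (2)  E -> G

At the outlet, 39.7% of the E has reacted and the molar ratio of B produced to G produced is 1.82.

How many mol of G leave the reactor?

Conversion of E: E consumed = 0.397 × 239 = 94.88 mol = 2ξ₁ + 1ξ₂.
Selectivity: 1ξ₁ / (1ξ₂) = 1.82 → ξ₁ = 1.82 ξ₂.
Substitute: (2·1.82 + 1) ξ₂ = 94.88 → ξ₂ = 20.45 mol, ξ₁ = 37.22 mol.
Outlet amounts (n = n₀ + Σ ν·ξ):
  E: 239 − 2(37.22) − 1(20.45) = 144.1
  B: 0 + 1(37.22) = 37.22
  G: 0 + 1(20.45) = 20.45

20.4 mol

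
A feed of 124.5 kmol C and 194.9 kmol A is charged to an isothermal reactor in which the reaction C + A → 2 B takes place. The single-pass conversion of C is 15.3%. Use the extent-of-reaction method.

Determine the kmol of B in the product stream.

38.1 kmol

C reacted = 0.153 × 124.5 = 19.05 kmol; ν_C = −1, so ξ = 19.05/1 = 19.05 kmol.
Outlet amounts (n = n₀ + ν ξ):
  C: 124.5 − 1(19.05) = 105.5
  A: 194.9 − 1(19.05) = 175.9
  B: 0 + 2(19.05) = 38.1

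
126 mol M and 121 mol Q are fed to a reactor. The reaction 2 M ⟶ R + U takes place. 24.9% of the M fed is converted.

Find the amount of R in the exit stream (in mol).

15.7 mol

M reacted = 0.249 × 126 = 31.37 mol; ν_M = −2, so ξ = 31.37/2 = 15.69 mol.
Outlet amounts (n = n₀ + ν ξ):
  M: 126 − 2(15.69) = 94.63
  R: 0 + 1(15.69) = 15.69
  U: 0 + 1(15.69) = 15.69
  Q: 121 (inert)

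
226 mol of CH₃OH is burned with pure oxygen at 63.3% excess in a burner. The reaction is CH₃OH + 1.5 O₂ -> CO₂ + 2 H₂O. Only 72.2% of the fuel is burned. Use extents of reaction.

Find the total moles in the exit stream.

Stoichiometric O₂ = 1.5 × 226 = 339 mol; O₂ fed = 339 × 1.633 = 553.6 mol.
Fuel reacted = 0.722 × 226 → ξ = 163.2 mol.
Outlet (n = n₀ + ν ξ):
  CH₃OH: 226 − 1(163.2) = 62.83
  O₂: 553.6 − 1.5(163.2) = 308.8
  CO₂: 0 + 1(163.2) = 163.2
  H₂O: 0 + 2(163.2) = 326.3
Total out = 62.83 + 308.8 + 163.2 + 326.3 = 861.2 mol.

861 mol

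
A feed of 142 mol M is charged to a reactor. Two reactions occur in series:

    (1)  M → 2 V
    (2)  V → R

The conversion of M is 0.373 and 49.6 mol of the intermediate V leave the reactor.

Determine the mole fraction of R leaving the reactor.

0.289

Conversion of M: M consumed = 1ξ₁ = 0.373 × 142 → ξ₁ = 52.97 mol.
V balance: n_V = 0 + 2ξ₁ − 1ξ₂ = 49.6 → ξ₂ = (2·52.97 − 49.6)/1 = 56.33 mol.
Outlet amounts (n = n₀ + Σ ν·ξ):
  M: 142 − 1(52.97) = 89.03
  V: 0 + 2(52.97) − 1(56.33) = 49.6
  R: 0 + 1(56.33) = 56.33
Total out = 195 mol; y_R = 56.33 / 195 = 0.2889.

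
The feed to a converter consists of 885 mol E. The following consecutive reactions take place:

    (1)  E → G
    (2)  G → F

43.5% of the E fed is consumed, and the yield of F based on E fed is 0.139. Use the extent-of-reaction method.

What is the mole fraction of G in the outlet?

Conversion of E: E consumed = 1ξ₁ = 0.435 × 885 → ξ₁ = 385 mol.
Yield of F: 1ξ₂ / 885 = 0.139 → ξ₂ = 123 mol.
Outlet amounts (n = n₀ + Σ ν·ξ):
  E: 885 − 1(385) = 500
  G: 0 + 1(385) − 1(123) = 262
  F: 0 + 1(123) = 123
Total out = 885 mol; y_G = 262 / 885 = 0.296.

0.296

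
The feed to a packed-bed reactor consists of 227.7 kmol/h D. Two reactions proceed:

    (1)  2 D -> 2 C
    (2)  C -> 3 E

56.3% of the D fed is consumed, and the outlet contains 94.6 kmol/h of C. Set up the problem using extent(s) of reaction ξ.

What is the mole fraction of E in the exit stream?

Conversion of D: D consumed = 2ξ₁ = 0.563 × 227.7 → ξ₁ = 64.1 kmol/h.
C balance: n_C = 0 + 2ξ₁ − 1ξ₂ = 94.6 → ξ₂ = (2·64.1 − 94.6)/1 = 33.6 kmol/h.
Outlet amounts (n = n₀ + Σ ν·ξ):
  D: 227.7 − 2(64.1) = 99.5
  C: 0 + 2(64.1) − 1(33.6) = 94.6
  E: 0 + 3(33.6) = 100.8
Total out = 294.9 kmol/h; y_E = 100.8 / 294.9 = 0.3418.

0.342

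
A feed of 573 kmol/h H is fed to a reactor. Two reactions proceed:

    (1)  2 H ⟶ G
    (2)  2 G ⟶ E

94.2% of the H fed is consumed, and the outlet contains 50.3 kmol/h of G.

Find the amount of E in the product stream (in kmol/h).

110 kmol/h

Conversion of H: H consumed = 2ξ₁ = 0.942 × 573 → ξ₁ = 269.9 kmol/h.
G balance: n_G = 0 + 1ξ₁ − 2ξ₂ = 50.3 → ξ₂ = (1·269.9 − 50.3)/2 = 109.8 kmol/h.
Outlet amounts (n = n₀ + Σ ν·ξ):
  H: 573 − 2(269.9) = 33.23
  G: 0 + 1(269.9) − 2(109.8) = 50.3
  E: 0 + 1(109.8) = 109.8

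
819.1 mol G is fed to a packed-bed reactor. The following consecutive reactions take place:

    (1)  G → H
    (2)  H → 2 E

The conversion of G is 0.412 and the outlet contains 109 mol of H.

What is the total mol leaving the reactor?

1050 mol

Conversion of G: G consumed = 1ξ₁ = 0.412 × 819.1 → ξ₁ = 337.5 mol.
H balance: n_H = 0 + 1ξ₁ − 1ξ₂ = 109 → ξ₂ = (1·337.5 − 109)/1 = 228.5 mol.
Outlet amounts (n = n₀ + Σ ν·ξ):
  G: 819.1 − 1(337.5) = 481.6
  H: 0 + 1(337.5) − 1(228.5) = 109
  E: 0 + 2(228.5) = 456.9
Total out = 481.6 + 109 + 456.9 = 1048 mol.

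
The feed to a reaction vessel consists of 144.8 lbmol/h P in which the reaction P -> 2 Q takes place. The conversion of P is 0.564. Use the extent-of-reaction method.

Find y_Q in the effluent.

0.721

P reacted = 0.564 × 144.8 = 81.67 lbmol/h; ν_P = −1, so ξ = 81.67/1 = 81.67 lbmol/h.
Outlet amounts (n = n₀ + ν ξ):
  P: 144.8 − 1(81.67) = 63.13
  Q: 0 + 2(81.67) = 163.3
Total out = 226.5 lbmol/h; y_Q = 163.3 / 226.5 = 0.7212.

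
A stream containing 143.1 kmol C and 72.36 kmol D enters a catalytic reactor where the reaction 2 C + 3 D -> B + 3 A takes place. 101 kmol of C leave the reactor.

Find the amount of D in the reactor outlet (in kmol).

For C: n = n₀ − 2ξ → 101 = 143.1 − 2ξ, giving ξ = 21.05 kmol.
Outlet amounts (n = n₀ + ν ξ):
  C: 143.1 − 2(21.05) = 101
  D: 72.36 − 3(21.05) = 9.21
  B: 0 + 1(21.05) = 21.05
  A: 0 + 3(21.05) = 63.15

9.21 kmol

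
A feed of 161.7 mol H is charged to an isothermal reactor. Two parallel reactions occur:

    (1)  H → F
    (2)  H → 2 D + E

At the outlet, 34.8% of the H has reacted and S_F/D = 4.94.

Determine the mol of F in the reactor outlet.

51.1 mol

Conversion of H: H consumed = 0.348 × 161.7 = 56.27 mol = 1ξ₁ + 1ξ₂.
Selectivity: 1ξ₁ / (2ξ₂) = 4.94 → ξ₁ = 9.88 ξ₂.
Substitute: (1·9.88 + 1) ξ₂ = 56.27 → ξ₂ = 5.172 mol, ξ₁ = 51.1 mol.
Outlet amounts (n = n₀ + Σ ν·ξ):
  H: 161.7 − 1(51.1) − 1(5.172) = 105.4
  F: 0 + 1(51.1) = 51.1
  D: 0 + 2(5.172) = 10.34
  E: 0 + 1(5.172) = 5.172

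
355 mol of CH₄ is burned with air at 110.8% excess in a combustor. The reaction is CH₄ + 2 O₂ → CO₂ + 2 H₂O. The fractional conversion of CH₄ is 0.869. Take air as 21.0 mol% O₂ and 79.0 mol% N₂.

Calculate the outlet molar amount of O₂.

Stoichiometric O₂ = 2 × 355 = 710 mol; O₂ fed = 710 × 2.108 = 1497 mol.
N₂ fed = 1497 × 79/21 = 5630 mol.
Fuel reacted = 0.869 × 355 → ξ = 308.5 mol.
Outlet (n = n₀ + ν ξ):
  CH₄: 355 − 1(308.5) = 46.5
  O₂: 1497 − 2(308.5) = 879.7
  N₂: 5630 (inert)
  CO₂: 0 + 1(308.5) = 308.5
  H₂O: 0 + 2(308.5) = 617

880 mol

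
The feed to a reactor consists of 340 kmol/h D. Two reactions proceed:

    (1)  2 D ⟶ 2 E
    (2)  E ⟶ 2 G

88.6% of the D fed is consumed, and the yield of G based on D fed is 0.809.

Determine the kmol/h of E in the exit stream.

164 kmol/h

Conversion of D: D consumed = 2ξ₁ = 0.886 × 340 → ξ₁ = 150.6 kmol/h.
Yield of G: 2ξ₂ / 340 = 0.809 → ξ₂ = 137.5 kmol/h.
Outlet amounts (n = n₀ + Σ ν·ξ):
  D: 340 − 2(150.6) = 38.76
  E: 0 + 2(150.6) − 1(137.5) = 163.7
  G: 0 + 2(137.5) = 275.1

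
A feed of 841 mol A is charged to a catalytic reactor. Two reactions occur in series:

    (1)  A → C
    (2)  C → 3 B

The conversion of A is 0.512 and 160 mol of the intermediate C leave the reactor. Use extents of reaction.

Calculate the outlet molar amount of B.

812 mol

Conversion of A: A consumed = 1ξ₁ = 0.512 × 841 → ξ₁ = 430.6 mol.
C balance: n_C = 0 + 1ξ₁ − 1ξ₂ = 160 → ξ₂ = (1·430.6 − 160)/1 = 270.6 mol.
Outlet amounts (n = n₀ + Σ ν·ξ):
  A: 841 − 1(430.6) = 410.4
  C: 0 + 1(430.6) − 1(270.6) = 160
  B: 0 + 3(270.6) = 811.8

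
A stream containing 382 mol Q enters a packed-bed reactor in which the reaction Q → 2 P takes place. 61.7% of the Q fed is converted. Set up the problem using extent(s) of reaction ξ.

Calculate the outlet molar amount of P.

Q reacted = 0.617 × 382 = 235.7 mol; ν_Q = −1, so ξ = 235.7/1 = 235.7 mol.
Outlet amounts (n = n₀ + ν ξ):
  Q: 382 − 1(235.7) = 146.3
  P: 0 + 2(235.7) = 471.4

471 mol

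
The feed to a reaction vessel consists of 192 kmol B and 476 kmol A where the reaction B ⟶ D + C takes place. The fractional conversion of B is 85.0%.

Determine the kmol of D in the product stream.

163 kmol

B reacted = 0.85 × 192 = 163.2 kmol; ν_B = −1, so ξ = 163.2/1 = 163.2 kmol.
Outlet amounts (n = n₀ + ν ξ):
  B: 192 − 1(163.2) = 28.8
  D: 0 + 1(163.2) = 163.2
  C: 0 + 1(163.2) = 163.2
  A: 476 (inert)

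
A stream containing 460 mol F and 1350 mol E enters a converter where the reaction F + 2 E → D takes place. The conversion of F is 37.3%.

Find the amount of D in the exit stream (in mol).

F reacted = 0.373 × 460 = 171.6 mol; ν_F = −1, so ξ = 171.6/1 = 171.6 mol.
Outlet amounts (n = n₀ + ν ξ):
  F: 460 − 1(171.6) = 288.4
  E: 1350 − 2(171.6) = 1007
  D: 0 + 1(171.6) = 171.6

172 mol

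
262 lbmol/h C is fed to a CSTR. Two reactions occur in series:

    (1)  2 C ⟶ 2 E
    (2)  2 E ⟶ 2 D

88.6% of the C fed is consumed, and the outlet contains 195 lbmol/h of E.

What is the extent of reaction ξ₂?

ξ₂ = 18.6 lbmol/h

Conversion of C: C consumed = 2ξ₁ = 0.886 × 262 → ξ₁ = 116.1 lbmol/h.
E balance: n_E = 0 + 2ξ₁ − 2ξ₂ = 195 → ξ₂ = (2·116.1 − 195)/2 = 18.57 lbmol/h.
Outlet amounts (n = n₀ + Σ ν·ξ):
  C: 262 − 2(116.1) = 29.87
  E: 0 + 2(116.1) − 2(18.57) = 195
  D: 0 + 2(18.57) = 37.13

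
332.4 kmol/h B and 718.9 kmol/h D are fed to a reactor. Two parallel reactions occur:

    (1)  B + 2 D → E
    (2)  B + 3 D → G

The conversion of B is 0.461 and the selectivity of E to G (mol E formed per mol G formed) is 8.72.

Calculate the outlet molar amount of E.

137 kmol/h

Conversion of B: B consumed = 0.461 × 332.4 = 153.2 kmol/h = 1ξ₁ + 1ξ₂.
Selectivity: 1ξ₁ / (1ξ₂) = 8.72 → ξ₁ = 8.72 ξ₂.
Substitute: (1·8.72 + 1) ξ₂ = 153.2 → ξ₂ = 15.77 kmol/h, ξ₁ = 137.5 kmol/h.
Outlet amounts (n = n₀ + Σ ν·ξ):
  B: 332.4 − 1(137.5) − 1(15.77) = 179.2
  D: 718.9 − 2(137.5) − 3(15.77) = 396.7
  E: 0 + 1(137.5) = 137.5
  G: 0 + 1(15.77) = 15.77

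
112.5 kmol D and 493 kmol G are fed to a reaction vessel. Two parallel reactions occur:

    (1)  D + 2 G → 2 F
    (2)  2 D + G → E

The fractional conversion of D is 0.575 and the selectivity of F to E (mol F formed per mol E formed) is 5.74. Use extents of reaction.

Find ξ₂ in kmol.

ξ₂ = 13.3 kmol

Conversion of D: D consumed = 0.575 × 112.5 = 64.69 kmol = 1ξ₁ + 2ξ₂.
Selectivity: 2ξ₁ / (1ξ₂) = 5.74 → ξ₁ = 2.87 ξ₂.
Substitute: (1·2.87 + 2) ξ₂ = 64.69 → ξ₂ = 13.28 kmol, ξ₁ = 38.12 kmol.
Outlet amounts (n = n₀ + Σ ν·ξ):
  D: 112.5 − 1(38.12) − 2(13.28) = 47.81
  G: 493 − 2(38.12) − 1(13.28) = 403.5
  F: 0 + 2(38.12) = 76.24
  E: 0 + 1(13.28) = 13.28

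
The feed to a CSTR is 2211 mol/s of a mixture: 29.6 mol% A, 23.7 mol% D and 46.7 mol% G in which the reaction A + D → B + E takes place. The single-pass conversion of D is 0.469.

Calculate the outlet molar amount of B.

D reacted = 0.469 × 524 = 245.8 mol/s; ν_D = −1, so ξ = 245.8/1 = 245.8 mol/s.
Outlet amounts (n = n₀ + ν ξ):
  A: 654.5 − 1(245.8) = 408.7
  D: 524 − 1(245.8) = 278.2
  B: 0 + 1(245.8) = 245.8
  E: 0 + 1(245.8) = 245.8
  G: 1033 (inert)

246 mol/s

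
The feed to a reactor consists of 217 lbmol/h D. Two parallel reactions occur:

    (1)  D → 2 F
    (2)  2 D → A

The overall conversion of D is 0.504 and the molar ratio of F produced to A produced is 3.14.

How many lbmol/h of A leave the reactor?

30.6 lbmol/h

Conversion of D: D consumed = 0.504 × 217 = 109.4 lbmol/h = 1ξ₁ + 2ξ₂.
Selectivity: 2ξ₁ / (1ξ₂) = 3.14 → ξ₁ = 1.57 ξ₂.
Substitute: (1·1.57 + 2) ξ₂ = 109.4 → ξ₂ = 30.64 lbmol/h, ξ₁ = 48.1 lbmol/h.
Outlet amounts (n = n₀ + Σ ν·ξ):
  D: 217 − 1(48.1) − 2(30.64) = 107.6
  F: 0 + 2(48.1) = 96.19
  A: 0 + 1(30.64) = 30.64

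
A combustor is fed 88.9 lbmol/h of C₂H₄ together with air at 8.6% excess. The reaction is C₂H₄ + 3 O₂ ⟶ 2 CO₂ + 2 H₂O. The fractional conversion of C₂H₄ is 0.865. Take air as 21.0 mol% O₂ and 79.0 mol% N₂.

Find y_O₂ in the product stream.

0.0401

Stoichiometric O₂ = 3 × 88.9 = 266.7 lbmol/h; O₂ fed = 266.7 × 1.086 = 289.6 lbmol/h.
N₂ fed = 289.6 × 79/21 = 1090 lbmol/h.
Fuel reacted = 0.865 × 88.9 → ξ = 76.9 lbmol/h.
Outlet (n = n₀ + ν ξ):
  C₂H₄: 88.9 − 1(76.9) = 12
  O₂: 289.6 − 3(76.9) = 58.94
  N₂: 1090 (inert)
  CO₂: 0 + 2(76.9) = 153.8
  H₂O: 0 + 2(76.9) = 153.8
Total out = 1468 lbmol/h; y_O₂ = 58.94 / 1468 = 0.04015.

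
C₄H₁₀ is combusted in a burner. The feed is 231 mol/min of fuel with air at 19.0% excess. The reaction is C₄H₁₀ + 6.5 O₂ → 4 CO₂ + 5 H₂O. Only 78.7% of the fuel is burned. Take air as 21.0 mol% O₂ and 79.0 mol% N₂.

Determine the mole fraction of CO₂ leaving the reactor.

Stoichiometric O₂ = 6.5 × 231 = 1502 mol/min; O₂ fed = 1502 × 1.190 = 1787 mol/min.
N₂ fed = 1787 × 79/21 = 6722 mol/min.
Fuel reacted = 0.787 × 231 → ξ = 181.8 mol/min.
Outlet (n = n₀ + ν ξ):
  C₄H₁₀: 231 − 1(181.8) = 49.2
  O₂: 1787 − 6.5(181.8) = 605.1
  N₂: 6722 (inert)
  CO₂: 0 + 4(181.8) = 727.2
  H₂O: 0 + 5(181.8) = 909
Total out = 9012 mol/min; y_CO₂ = 727.2 / 9012 = 0.08069.

0.0807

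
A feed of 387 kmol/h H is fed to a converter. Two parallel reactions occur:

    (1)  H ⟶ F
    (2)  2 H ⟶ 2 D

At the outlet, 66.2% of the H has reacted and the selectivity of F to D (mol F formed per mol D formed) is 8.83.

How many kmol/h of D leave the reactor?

26.1 kmol/h

Conversion of H: H consumed = 0.662 × 387 = 256.2 kmol/h = 1ξ₁ + 2ξ₂.
Selectivity: 1ξ₁ / (2ξ₂) = 8.83 → ξ₁ = 17.66 ξ₂.
Substitute: (1·17.66 + 2) ξ₂ = 256.2 → ξ₂ = 13.03 kmol/h, ξ₁ = 230.1 kmol/h.
Outlet amounts (n = n₀ + Σ ν·ξ):
  H: 387 − 1(230.1) − 2(13.03) = 130.8
  F: 0 + 1(230.1) = 230.1
  D: 0 + 2(13.03) = 26.06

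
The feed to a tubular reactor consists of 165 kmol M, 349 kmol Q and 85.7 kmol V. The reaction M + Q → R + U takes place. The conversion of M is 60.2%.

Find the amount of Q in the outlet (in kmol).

M reacted = 0.602 × 165 = 99.33 kmol; ν_M = −1, so ξ = 99.33/1 = 99.33 kmol.
Outlet amounts (n = n₀ + ν ξ):
  M: 165 − 1(99.33) = 65.67
  Q: 349 − 1(99.33) = 249.7
  R: 0 + 1(99.33) = 99.33
  U: 0 + 1(99.33) = 99.33
  V: 85.7 (inert)

250 kmol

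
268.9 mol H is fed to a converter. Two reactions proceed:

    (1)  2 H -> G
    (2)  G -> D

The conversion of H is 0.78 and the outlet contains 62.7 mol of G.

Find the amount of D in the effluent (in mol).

Conversion of H: H consumed = 2ξ₁ = 0.78 × 268.9 → ξ₁ = 104.9 mol.
G balance: n_G = 0 + 1ξ₁ − 1ξ₂ = 62.7 → ξ₂ = (1·104.9 − 62.7)/1 = 42.17 mol.
Outlet amounts (n = n₀ + Σ ν·ξ):
  H: 268.9 − 2(104.9) = 59.16
  G: 0 + 1(104.9) − 1(42.17) = 62.7
  D: 0 + 1(42.17) = 42.17

42.2 mol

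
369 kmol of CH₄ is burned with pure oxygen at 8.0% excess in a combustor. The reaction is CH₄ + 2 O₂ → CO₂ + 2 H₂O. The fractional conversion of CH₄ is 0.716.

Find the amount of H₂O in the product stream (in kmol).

528 kmol

Stoichiometric O₂ = 2 × 369 = 738 kmol; O₂ fed = 738 × 1.080 = 797 kmol.
Fuel reacted = 0.716 × 369 → ξ = 264.2 kmol.
Outlet (n = n₀ + ν ξ):
  CH₄: 369 − 1(264.2) = 104.8
  O₂: 797 − 2(264.2) = 268.6
  CO₂: 0 + 1(264.2) = 264.2
  H₂O: 0 + 2(264.2) = 528.4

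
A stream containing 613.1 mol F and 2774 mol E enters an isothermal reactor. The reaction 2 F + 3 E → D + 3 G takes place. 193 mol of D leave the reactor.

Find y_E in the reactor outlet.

For D: n = n₀ + 1ξ → 193 = 0 + 1ξ, giving ξ = 193 mol.
Outlet amounts (n = n₀ + ν ξ):
  F: 613.1 − 2(193) = 227.1
  E: 2774 − 3(193) = 2195
  D: 0 + 1(193) = 193
  G: 0 + 3(193) = 579
Total out = 3194 mol; y_E = 2195 / 3194 = 0.6872.

0.687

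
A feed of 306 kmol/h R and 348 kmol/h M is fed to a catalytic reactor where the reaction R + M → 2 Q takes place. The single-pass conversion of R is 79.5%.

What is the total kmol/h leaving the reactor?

R reacted = 0.795 × 306 = 243.3 kmol/h; ν_R = −1, so ξ = 243.3/1 = 243.3 kmol/h.
Outlet amounts (n = n₀ + ν ξ):
  R: 306 − 1(243.3) = 62.73
  M: 348 − 1(243.3) = 104.7
  Q: 0 + 2(243.3) = 486.5
Total out = 62.73 + 104.7 + 486.5 = 654 kmol/h.

654 kmol/h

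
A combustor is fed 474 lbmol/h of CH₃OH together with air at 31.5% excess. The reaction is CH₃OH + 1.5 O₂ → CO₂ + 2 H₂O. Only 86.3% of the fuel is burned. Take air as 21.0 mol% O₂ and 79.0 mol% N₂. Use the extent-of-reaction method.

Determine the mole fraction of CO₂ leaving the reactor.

Stoichiometric O₂ = 1.5 × 474 = 711 lbmol/h; O₂ fed = 711 × 1.315 = 935 lbmol/h.
N₂ fed = 935 × 79/21 = 3517 lbmol/h.
Fuel reacted = 0.863 × 474 → ξ = 409.1 lbmol/h.
Outlet (n = n₀ + ν ξ):
  CH₃OH: 474 − 1(409.1) = 64.94
  O₂: 935 − 1.5(409.1) = 321.4
  N₂: 3517 (inert)
  CO₂: 0 + 1(409.1) = 409.1
  H₂O: 0 + 2(409.1) = 818.1
Total out = 5131 lbmol/h; y_CO₂ = 409.1 / 5131 = 0.07973.

0.0797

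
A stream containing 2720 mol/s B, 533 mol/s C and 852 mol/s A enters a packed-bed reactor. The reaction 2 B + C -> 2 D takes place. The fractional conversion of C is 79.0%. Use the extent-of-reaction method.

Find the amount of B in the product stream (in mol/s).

C reacted = 0.79 × 533 = 421.1 mol/s; ν_C = −1, so ξ = 421.1/1 = 421.1 mol/s.
Outlet amounts (n = n₀ + ν ξ):
  B: 2720 − 2(421.1) = 1878
  C: 533 − 1(421.1) = 111.9
  D: 0 + 2(421.1) = 842.1
  A: 852 (inert)

1880 mol/s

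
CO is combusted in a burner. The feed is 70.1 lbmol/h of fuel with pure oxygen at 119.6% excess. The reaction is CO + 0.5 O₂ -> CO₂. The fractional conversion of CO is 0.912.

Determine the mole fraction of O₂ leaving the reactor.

Stoichiometric O₂ = 0.5 × 70.1 = 35.05 lbmol/h; O₂ fed = 35.05 × 2.196 = 76.97 lbmol/h.
Fuel reacted = 0.912 × 70.1 → ξ = 63.93 lbmol/h.
Outlet (n = n₀ + ν ξ):
  CO: 70.1 − 1(63.93) = 6.169
  O₂: 76.97 − 0.5(63.93) = 45
  CO₂: 0 + 1(63.93) = 63.93
Total out = 115.1 lbmol/h; y_O₂ = 45 / 115.1 = 0.391.

0.391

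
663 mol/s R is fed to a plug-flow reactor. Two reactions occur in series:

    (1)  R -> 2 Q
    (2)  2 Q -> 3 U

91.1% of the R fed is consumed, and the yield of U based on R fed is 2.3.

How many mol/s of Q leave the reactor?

191 mol/s

Conversion of R: R consumed = 1ξ₁ = 0.911 × 663 → ξ₁ = 604 mol/s.
Yield of U: 3ξ₂ / 663 = 2.3 → ξ₂ = 508.3 mol/s.
Outlet amounts (n = n₀ + Σ ν·ξ):
  R: 663 − 1(604) = 59.01
  Q: 0 + 2(604) − 2(508.3) = 191.4
  U: 0 + 3(508.3) = 1525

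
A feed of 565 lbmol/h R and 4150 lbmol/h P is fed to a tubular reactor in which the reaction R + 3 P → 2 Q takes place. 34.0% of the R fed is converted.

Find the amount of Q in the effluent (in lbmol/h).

384 lbmol/h

R reacted = 0.34 × 565 = 192.1 lbmol/h; ν_R = −1, so ξ = 192.1/1 = 192.1 lbmol/h.
Outlet amounts (n = n₀ + ν ξ):
  R: 565 − 1(192.1) = 372.9
  P: 4150 − 3(192.1) = 3574
  Q: 0 + 2(192.1) = 384.2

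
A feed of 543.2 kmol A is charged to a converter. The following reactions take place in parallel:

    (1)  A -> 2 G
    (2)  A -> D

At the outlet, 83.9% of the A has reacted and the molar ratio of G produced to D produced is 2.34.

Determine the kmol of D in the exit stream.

210 kmol

Conversion of A: A consumed = 0.839 × 543.2 = 455.7 kmol = 1ξ₁ + 1ξ₂.
Selectivity: 2ξ₁ / (1ξ₂) = 2.34 → ξ₁ = 1.17 ξ₂.
Substitute: (1·1.17 + 1) ξ₂ = 455.7 → ξ₂ = 210 kmol, ξ₁ = 245.7 kmol.
Outlet amounts (n = n₀ + Σ ν·ξ):
  A: 543.2 − 1(245.7) − 1(210) = 87.46
  G: 0 + 2(245.7) = 491.4
  D: 0 + 1(210) = 210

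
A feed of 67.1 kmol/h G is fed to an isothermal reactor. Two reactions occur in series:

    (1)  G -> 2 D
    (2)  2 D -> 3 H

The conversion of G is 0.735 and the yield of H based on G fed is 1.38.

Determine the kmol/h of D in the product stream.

36.9 kmol/h

Conversion of G: G consumed = 1ξ₁ = 0.735 × 67.1 → ξ₁ = 49.32 kmol/h.
Yield of H: 3ξ₂ / 67.1 = 1.38 → ξ₂ = 30.87 kmol/h.
Outlet amounts (n = n₀ + Σ ν·ξ):
  G: 67.1 − 1(49.32) = 17.78
  D: 0 + 2(49.32) − 2(30.87) = 36.9
  H: 0 + 3(30.87) = 92.6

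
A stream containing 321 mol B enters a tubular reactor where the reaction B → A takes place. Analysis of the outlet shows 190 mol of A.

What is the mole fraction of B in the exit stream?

For A: n = n₀ + 1ξ → 190 = 0 + 1ξ, giving ξ = 190 mol.
Outlet amounts (n = n₀ + ν ξ):
  B: 321 − 1(190) = 131
  A: 0 + 1(190) = 190
Total out = 321 mol; y_B = 131 / 321 = 0.4081.

0.408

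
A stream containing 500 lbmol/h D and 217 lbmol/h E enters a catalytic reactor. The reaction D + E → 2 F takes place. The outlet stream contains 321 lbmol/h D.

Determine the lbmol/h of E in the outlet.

38 lbmol/h

For D: n = n₀ − 1ξ → 321 = 500 − 1ξ, giving ξ = 179 lbmol/h.
Outlet amounts (n = n₀ + ν ξ):
  D: 500 − 1(179) = 321
  E: 217 − 1(179) = 38
  F: 0 + 2(179) = 358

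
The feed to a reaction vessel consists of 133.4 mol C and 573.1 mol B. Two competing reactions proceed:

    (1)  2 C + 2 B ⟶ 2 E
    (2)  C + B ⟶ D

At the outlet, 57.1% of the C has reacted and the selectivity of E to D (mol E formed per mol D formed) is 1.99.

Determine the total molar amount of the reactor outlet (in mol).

Conversion of C: C consumed = 0.571 × 133.4 = 76.17 mol = 2ξ₁ + 1ξ₂.
Selectivity: 2ξ₁ / (1ξ₂) = 1.99 → ξ₁ = 0.995 ξ₂.
Substitute: (2·0.995 + 1) ξ₂ = 76.17 → ξ₂ = 25.48 mol, ξ₁ = 25.35 mol.
Outlet amounts (n = n₀ + Σ ν·ξ):
  C: 133.4 − 2(25.35) − 1(25.48) = 57.23
  B: 573.1 − 2(25.35) − 1(25.48) = 496.9
  E: 0 + 2(25.35) = 50.7
  D: 0 + 1(25.48) = 25.48
Total out = 57.23 + 496.9 + 50.7 + 25.48 = 630.3 mol.

630 mol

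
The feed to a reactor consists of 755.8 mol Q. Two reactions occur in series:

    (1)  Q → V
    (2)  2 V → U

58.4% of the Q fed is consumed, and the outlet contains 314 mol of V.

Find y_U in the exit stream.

0.092

Conversion of Q: Q consumed = 1ξ₁ = 0.584 × 755.8 → ξ₁ = 441.4 mol.
V balance: n_V = 0 + 1ξ₁ − 2ξ₂ = 314 → ξ₂ = (1·441.4 − 314)/2 = 63.69 mol.
Outlet amounts (n = n₀ + Σ ν·ξ):
  Q: 755.8 − 1(441.4) = 314.4
  V: 0 + 1(441.4) − 2(63.69) = 314
  U: 0 + 1(63.69) = 63.69
Total out = 692.1 mol; y_U = 63.69 / 692.1 = 0.09203.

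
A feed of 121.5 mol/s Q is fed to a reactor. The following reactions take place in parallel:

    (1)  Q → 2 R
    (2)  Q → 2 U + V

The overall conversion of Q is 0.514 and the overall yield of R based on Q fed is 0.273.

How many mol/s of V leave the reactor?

45.9 mol/s

Yield of R: 2ξ₁ / 121.5 = 0.273 → ξ₁ = 16.58 mol/s.
Conversion of Q: 1ξ₁ + 1ξ₂ = 0.514 × 121.5 = 62.45 → ξ₂ = 45.87 mol/s.
Outlet amounts (n = n₀ + Σ ν·ξ):
  Q: 121.5 − 1(16.58) − 1(45.87) = 59.05
  R: 0 + 2(16.58) = 33.17
  U: 0 + 2(45.87) = 91.73
  V: 0 + 1(45.87) = 45.87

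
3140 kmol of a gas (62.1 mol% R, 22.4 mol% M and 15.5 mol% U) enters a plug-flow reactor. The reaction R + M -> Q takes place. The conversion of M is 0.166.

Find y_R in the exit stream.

0.606

M reacted = 0.166 × 703.4 = 116.8 kmol; ν_M = −1, so ξ = 116.8/1 = 116.8 kmol.
Outlet amounts (n = n₀ + ν ξ):
  R: 1950 − 1(116.8) = 1833
  M: 703.4 − 1(116.8) = 586.6
  Q: 0 + 1(116.8) = 116.8
  U: 486.7 (inert)
Total out = 3023 kmol; y_R = 1833 / 3023 = 0.6064.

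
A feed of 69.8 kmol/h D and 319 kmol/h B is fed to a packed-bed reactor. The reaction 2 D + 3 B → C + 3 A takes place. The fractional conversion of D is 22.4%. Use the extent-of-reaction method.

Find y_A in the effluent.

0.0616

D reacted = 0.224 × 69.8 = 15.64 kmol/h; ν_D = −2, so ξ = 15.64/2 = 7.818 kmol/h.
Outlet amounts (n = n₀ + ν ξ):
  D: 69.8 − 2(7.818) = 54.16
  B: 319 − 3(7.818) = 295.5
  C: 0 + 1(7.818) = 7.818
  A: 0 + 3(7.818) = 23.45
Total out = 381 kmol/h; y_A = 23.45 / 381 = 0.06156.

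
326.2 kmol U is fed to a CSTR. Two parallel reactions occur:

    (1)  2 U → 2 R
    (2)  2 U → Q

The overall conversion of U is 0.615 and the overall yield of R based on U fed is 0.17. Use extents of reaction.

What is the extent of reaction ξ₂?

ξ₂ = 72.6 kmol

Yield of R: 2ξ₁ / 326.2 = 0.17 → ξ₁ = 27.73 kmol.
Conversion of U: 2ξ₁ + 2ξ₂ = 0.615 × 326.2 = 200.6 → ξ₂ = 72.58 kmol.
Outlet amounts (n = n₀ + Σ ν·ξ):
  U: 326.2 − 2(27.73) − 2(72.58) = 125.6
  R: 0 + 2(27.73) = 55.45
  Q: 0 + 1(72.58) = 72.58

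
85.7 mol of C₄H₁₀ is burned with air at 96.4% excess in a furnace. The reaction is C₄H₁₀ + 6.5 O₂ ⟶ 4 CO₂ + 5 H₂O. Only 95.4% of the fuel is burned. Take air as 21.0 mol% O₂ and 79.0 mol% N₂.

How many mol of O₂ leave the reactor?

Stoichiometric O₂ = 6.5 × 85.7 = 557.1 mol; O₂ fed = 557.1 × 1.964 = 1094 mol.
N₂ fed = 1094 × 79/21 = 4116 mol.
Fuel reacted = 0.954 × 85.7 → ξ = 81.76 mol.
Outlet (n = n₀ + ν ξ):
  C₄H₁₀: 85.7 − 1(81.76) = 3.942
  O₂: 1094 − 6.5(81.76) = 562.6
  N₂: 4116 (inert)
  CO₂: 0 + 4(81.76) = 327
  H₂O: 0 + 5(81.76) = 408.8

563 mol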